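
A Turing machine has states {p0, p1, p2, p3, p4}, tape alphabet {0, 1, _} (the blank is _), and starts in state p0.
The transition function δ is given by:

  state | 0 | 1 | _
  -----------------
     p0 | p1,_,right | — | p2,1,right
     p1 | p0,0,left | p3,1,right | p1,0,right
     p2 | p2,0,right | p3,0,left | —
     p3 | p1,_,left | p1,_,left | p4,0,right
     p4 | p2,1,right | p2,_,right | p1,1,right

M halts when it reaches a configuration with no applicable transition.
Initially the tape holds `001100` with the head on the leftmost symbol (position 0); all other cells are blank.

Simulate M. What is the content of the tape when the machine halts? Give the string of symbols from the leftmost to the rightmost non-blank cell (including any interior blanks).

10_000

state=p0 head=0 tape=[0]01100   (p0,0)→(p1,_,right)
state=p1 head=1 tape=_[0]1100   (p1,0)→(p0,0,left)
state=p0 head=0 tape=[_]01100   (p0,_)→(p2,1,right)
state=p2 head=1 tape=1[0]1100   (p2,0)→(p2,0,right)
state=p2 head=2 tape=10[1]100   (p2,1)→(p3,0,left)
state=p3 head=1 tape=1[0]0100   (p3,0)→(p1,_,left)
state=p1 head=0 tape=[1]_0100   (p1,1)→(p3,1,right)
state=p3 head=1 tape=1[_]0100   (p3,_)→(p4,0,right)
state=p4 head=2 tape=10[0]100   (p4,0)→(p2,1,right)
state=p2 head=3 tape=101[1]00   (p2,1)→(p3,0,left)
state=p3 head=2 tape=10[1]000   (p3,1)→(p1,_,left)
state=p1 head=1 tape=1[0]_000   (p1,0)→(p0,0,left)
state=p0 head=0 tape=[1]0_000
The non-blank tape span at halt is 10_000.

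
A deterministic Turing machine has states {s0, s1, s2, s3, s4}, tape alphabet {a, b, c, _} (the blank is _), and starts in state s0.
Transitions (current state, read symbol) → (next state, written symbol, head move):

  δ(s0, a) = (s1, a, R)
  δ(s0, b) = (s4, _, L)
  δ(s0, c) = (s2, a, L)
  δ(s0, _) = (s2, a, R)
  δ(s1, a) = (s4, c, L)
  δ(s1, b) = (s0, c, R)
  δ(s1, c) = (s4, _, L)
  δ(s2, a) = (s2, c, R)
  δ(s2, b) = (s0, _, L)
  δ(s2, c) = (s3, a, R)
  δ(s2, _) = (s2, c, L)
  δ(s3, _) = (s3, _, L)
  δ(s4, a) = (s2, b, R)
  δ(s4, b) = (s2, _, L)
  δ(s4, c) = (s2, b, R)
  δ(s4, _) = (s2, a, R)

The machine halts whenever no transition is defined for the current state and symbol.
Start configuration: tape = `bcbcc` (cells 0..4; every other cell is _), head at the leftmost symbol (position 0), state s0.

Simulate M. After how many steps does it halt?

5

s0 | _[b]cbcc   read b → write _, move L, go to s4
s4 | [_]_cbcc   read _ → write a, move R, go to s2
s2 | a[_]cbcc   read _ → write c, move L, go to s2
s2 | [a]ccbcc   read a → write c, move R, go to s2
s2 | c[c]cbcc   read c → write a, move R, go to s3
s3 | ca[c]bcc
M halts after 5 transitions.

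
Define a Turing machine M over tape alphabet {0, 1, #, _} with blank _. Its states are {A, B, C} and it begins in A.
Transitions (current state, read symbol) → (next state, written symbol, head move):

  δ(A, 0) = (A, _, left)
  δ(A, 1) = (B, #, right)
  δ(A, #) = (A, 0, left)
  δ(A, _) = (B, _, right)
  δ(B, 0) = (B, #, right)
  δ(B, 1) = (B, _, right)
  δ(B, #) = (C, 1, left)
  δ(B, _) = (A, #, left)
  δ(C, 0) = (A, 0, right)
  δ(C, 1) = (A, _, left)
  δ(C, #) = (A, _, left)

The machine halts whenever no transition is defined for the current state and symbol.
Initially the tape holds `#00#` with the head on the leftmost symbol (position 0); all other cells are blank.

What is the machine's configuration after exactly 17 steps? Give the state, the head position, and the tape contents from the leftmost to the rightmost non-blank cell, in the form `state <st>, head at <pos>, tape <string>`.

A | _[#]00#   read # → write 0, move left, go to A
A | [_]000#   read _ → write _, move right, go to B
B | _[0]00#   read 0 → write #, move right, go to B
B | _#[0]0#   read 0 → write #, move right, go to B
B | _##[0]#   read 0 → write #, move right, go to B
B | _###[#]   read # → write 1, move left, go to C
C | _##[#]1   read # → write _, move left, go to A
A | _#[#]_1   read # → write 0, move left, go to A
A | _[#]0_1   read # → write 0, move left, go to A
A | [_]00_1   read _ → write _, move right, go to B
B | _[0]0_1   read 0 → write #, move right, go to B
B | _#[0]_1   read 0 → write #, move right, go to B
B | _##[_]1   read _ → write #, move left, go to A
A | _#[#]#1   read # → write 0, move left, go to A
A | _[#]0#1   read # → write 0, move left, go to A
A | [_]00#1   read _ → write _, move right, go to B
B | _[0]0#1   read 0 → write #, move right, go to B
B | _#[0]#1
After 17 steps: state B, head at 1, tape #0#1.

state B, head at 1, tape #0#1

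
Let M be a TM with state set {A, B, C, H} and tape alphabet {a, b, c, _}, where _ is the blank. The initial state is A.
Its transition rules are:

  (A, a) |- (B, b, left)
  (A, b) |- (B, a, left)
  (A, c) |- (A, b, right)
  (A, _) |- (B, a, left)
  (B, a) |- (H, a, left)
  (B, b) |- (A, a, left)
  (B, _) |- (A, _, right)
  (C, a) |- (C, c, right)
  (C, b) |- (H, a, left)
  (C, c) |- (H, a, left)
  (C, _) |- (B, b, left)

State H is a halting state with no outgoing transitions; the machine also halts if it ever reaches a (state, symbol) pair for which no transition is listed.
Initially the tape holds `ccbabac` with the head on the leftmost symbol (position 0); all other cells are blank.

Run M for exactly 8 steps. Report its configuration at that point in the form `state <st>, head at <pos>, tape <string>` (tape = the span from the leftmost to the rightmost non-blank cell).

A | _[c]cbabac   read c → write b, move right, go to A
A | _b[c]babac   read c → write b, move right, go to A
A | _bb[b]abac   read b → write a, move left, go to B
B | _b[b]aabac   read b → write a, move left, go to A
A | _[b]aaabac   read b → write a, move left, go to B
B | [_]aaaabac   read _ → write _, move right, go to A
A | _[a]aaabac   read a → write b, move left, go to B
B | [_]baaabac   read _ → write _, move right, go to A
A | _[b]aaabac
After 8 steps: state A, head at 0, tape baaabac.

state A, head at 0, tape baaabac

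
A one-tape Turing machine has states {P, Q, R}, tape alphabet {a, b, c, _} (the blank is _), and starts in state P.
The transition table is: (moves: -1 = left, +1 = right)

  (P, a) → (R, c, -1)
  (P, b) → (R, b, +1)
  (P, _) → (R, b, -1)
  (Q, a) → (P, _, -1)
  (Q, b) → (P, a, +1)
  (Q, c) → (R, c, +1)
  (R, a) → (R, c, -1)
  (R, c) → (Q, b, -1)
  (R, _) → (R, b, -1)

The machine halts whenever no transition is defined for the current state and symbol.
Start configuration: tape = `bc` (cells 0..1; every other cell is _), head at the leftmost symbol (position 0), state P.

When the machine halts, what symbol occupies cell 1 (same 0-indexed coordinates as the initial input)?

b

state=P head=0 tape=[b]c_   (P,b)→(R,b,+1)
state=R head=1 tape=b[c]_   (R,c)→(Q,b,-1)
state=Q head=0 tape=[b]b_   (Q,b)→(P,a,+1)
state=P head=1 tape=a[b]_   (P,b)→(R,b,+1)
state=R head=2 tape=ab[_]   (R,_)→(R,b,-1)
state=R head=1 tape=a[b]b
Cell 1 holds b when M halts.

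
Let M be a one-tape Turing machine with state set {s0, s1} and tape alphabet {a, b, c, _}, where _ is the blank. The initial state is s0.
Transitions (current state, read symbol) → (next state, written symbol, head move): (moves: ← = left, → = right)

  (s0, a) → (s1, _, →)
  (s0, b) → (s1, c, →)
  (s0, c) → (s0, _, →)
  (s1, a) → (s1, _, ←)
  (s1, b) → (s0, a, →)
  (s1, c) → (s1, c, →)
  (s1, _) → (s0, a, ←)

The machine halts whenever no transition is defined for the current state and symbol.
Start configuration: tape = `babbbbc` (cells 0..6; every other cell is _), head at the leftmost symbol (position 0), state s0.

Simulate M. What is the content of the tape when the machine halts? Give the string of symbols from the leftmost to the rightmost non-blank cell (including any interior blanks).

acac__a

s0 | [b]abbbbc__   read b → write c, move →, go to s1
s1 | c[a]bbbbc__   read a → write _, move ←, go to s1
s1 | [c]_bbbbc__   read c → write c, move →, go to s1
s1 | c[_]bbbbc__   read _ → write a, move ←, go to s0
s0 | [c]abbbbc__   read c → write _, move →, go to s0
s0 | _[a]bbbbc__   read a → write _, move →, go to s1
s1 | __[b]bbbc__   read b → write a, move →, go to s0
s0 | __a[b]bbc__   read b → write c, move →, go to s1
s1 | __ac[b]bc__   read b → write a, move →, go to s0
s0 | __aca[b]c__   read b → write c, move →, go to s1
s1 | __acac[c]__   read c → write c, move →, go to s1
s1 | __acacc[_]_   read _ → write a, move ←, go to s0
s0 | __acac[c]a_   read c → write _, move →, go to s0
s0 | __acac_[a]_   read a → write _, move →, go to s1
s1 | __acac__[_]   read _ → write a, move ←, go to s0
s0 | __acac_[_]a
The non-blank tape span at halt is acac__a.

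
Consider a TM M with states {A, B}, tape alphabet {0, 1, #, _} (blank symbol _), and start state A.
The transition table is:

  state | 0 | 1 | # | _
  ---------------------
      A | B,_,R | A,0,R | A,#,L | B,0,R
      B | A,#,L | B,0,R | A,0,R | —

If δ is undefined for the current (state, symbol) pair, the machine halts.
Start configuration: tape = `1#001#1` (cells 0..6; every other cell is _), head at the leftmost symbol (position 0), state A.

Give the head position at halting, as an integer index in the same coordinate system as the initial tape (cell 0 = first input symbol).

state=A head=0 tape=[1]#001#1__   (A,1)→(A,0,R)
state=A head=1 tape=0[#]001#1__   (A,#)→(A,#,L)
state=A head=0 tape=[0]#001#1__   (A,0)→(B,_,R)
state=B head=1 tape=_[#]001#1__   (B,#)→(A,0,R)
state=A head=2 tape=_0[0]01#1__   (A,0)→(B,_,R)
state=B head=3 tape=_0_[0]1#1__   (B,0)→(A,#,L)
state=A head=2 tape=_0[_]#1#1__   (A,_)→(B,0,R)
state=B head=3 tape=_00[#]1#1__   (B,#)→(A,0,R)
state=A head=4 tape=_000[1]#1__   (A,1)→(A,0,R)
state=A head=5 tape=_0000[#]1__   (A,#)→(A,#,L)
state=A head=4 tape=_000[0]#1__   (A,0)→(B,_,R)
state=B head=5 tape=_000_[#]1__   (B,#)→(A,0,R)
state=A head=6 tape=_000_0[1]__   (A,1)→(A,0,R)
state=A head=7 tape=_000_00[_]_   (A,_)→(B,0,R)
state=B head=8 tape=_000_000[_]
At halt the head is at cell 8.

8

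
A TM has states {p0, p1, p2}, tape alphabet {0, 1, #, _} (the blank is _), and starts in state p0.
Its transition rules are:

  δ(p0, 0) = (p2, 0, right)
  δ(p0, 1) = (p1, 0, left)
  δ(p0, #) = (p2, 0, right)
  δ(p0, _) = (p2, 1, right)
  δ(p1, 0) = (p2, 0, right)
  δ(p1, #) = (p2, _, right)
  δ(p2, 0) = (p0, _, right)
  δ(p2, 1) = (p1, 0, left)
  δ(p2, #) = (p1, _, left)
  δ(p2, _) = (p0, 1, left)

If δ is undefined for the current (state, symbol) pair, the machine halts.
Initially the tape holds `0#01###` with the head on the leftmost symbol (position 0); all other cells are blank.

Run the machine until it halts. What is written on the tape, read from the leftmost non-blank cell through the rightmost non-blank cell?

state=p0 head=0 tape=[0]#01###___   (p0,0)→(p2,0,right)
state=p2 head=1 tape=0[#]01###___   (p2,#)→(p1,_,left)
state=p1 head=0 tape=[0]_01###___   (p1,0)→(p2,0,right)
state=p2 head=1 tape=0[_]01###___   (p2,_)→(p0,1,left)
state=p0 head=0 tape=[0]101###___   (p0,0)→(p2,0,right)
state=p2 head=1 tape=0[1]01###___   (p2,1)→(p1,0,left)
state=p1 head=0 tape=[0]001###___   (p1,0)→(p2,0,right)
state=p2 head=1 tape=0[0]01###___   (p2,0)→(p0,_,right)
state=p0 head=2 tape=0_[0]1###___   (p0,0)→(p2,0,right)
state=p2 head=3 tape=0_0[1]###___   (p2,1)→(p1,0,left)
state=p1 head=2 tape=0_[0]0###___   (p1,0)→(p2,0,right)
state=p2 head=3 tape=0_0[0]###___   (p2,0)→(p0,_,right)
state=p0 head=4 tape=0_0_[#]##___   (p0,#)→(p2,0,right)
state=p2 head=5 tape=0_0_0[#]#___   (p2,#)→(p1,_,left)
state=p1 head=4 tape=0_0_[0]_#___   (p1,0)→(p2,0,right)
state=p2 head=5 tape=0_0_0[_]#___   (p2,_)→(p0,1,left)
state=p0 head=4 tape=0_0_[0]1#___   (p0,0)→(p2,0,right)
state=p2 head=5 tape=0_0_0[1]#___   (p2,1)→(p1,0,left)
state=p1 head=4 tape=0_0_[0]0#___   (p1,0)→(p2,0,right)
state=p2 head=5 tape=0_0_0[0]#___   (p2,0)→(p0,_,right)
state=p0 head=6 tape=0_0_0_[#]___   (p0,#)→(p2,0,right)
state=p2 head=7 tape=0_0_0_0[_]__   (p2,_)→(p0,1,left)
state=p0 head=6 tape=0_0_0_[0]1__   (p0,0)→(p2,0,right)
state=p2 head=7 tape=0_0_0_0[1]__   (p2,1)→(p1,0,left)
state=p1 head=6 tape=0_0_0_[0]0__   (p1,0)→(p2,0,right)
state=p2 head=7 tape=0_0_0_0[0]__   (p2,0)→(p0,_,right)
state=p0 head=8 tape=0_0_0_0_[_]_   (p0,_)→(p2,1,right)
state=p2 head=9 tape=0_0_0_0_1[_]   (p2,_)→(p0,1,left)
state=p0 head=8 tape=0_0_0_0_[1]1   (p0,1)→(p1,0,left)
state=p1 head=7 tape=0_0_0_0[_]01
The non-blank tape span at halt is 0_0_0_0_01.

0_0_0_0_01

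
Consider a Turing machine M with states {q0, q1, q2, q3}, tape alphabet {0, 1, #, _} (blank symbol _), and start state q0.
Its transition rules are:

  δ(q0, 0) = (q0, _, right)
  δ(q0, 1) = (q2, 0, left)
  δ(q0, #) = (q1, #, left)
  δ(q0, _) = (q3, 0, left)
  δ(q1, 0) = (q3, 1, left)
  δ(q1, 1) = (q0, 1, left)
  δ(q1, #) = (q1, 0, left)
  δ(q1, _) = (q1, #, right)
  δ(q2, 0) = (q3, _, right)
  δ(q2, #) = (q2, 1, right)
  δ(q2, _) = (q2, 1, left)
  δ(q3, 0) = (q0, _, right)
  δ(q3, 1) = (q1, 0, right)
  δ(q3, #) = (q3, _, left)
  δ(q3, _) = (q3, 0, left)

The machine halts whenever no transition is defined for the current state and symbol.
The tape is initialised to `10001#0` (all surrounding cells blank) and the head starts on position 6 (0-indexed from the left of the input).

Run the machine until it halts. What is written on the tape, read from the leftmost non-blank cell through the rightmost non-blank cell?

11100100

state=q0 head=6 tape=10001#[0]_   (q0,0)→(q0,_,right)
state=q0 head=7 tape=10001#_[_]   (q0,_)→(q3,0,left)
state=q3 head=6 tape=10001#[_]0   (q3,_)→(q3,0,left)
state=q3 head=5 tape=10001[#]00   (q3,#)→(q3,_,left)
state=q3 head=4 tape=1000[1]_00   (q3,1)→(q1,0,right)
state=q1 head=5 tape=10000[_]00   (q1,_)→(q1,#,right)
state=q1 head=6 tape=10000#[0]0   (q1,0)→(q3,1,left)
state=q3 head=5 tape=10000[#]10   (q3,#)→(q3,_,left)
state=q3 head=4 tape=1000[0]_10   (q3,0)→(q0,_,right)
state=q0 head=5 tape=1000_[_]10   (q0,_)→(q3,0,left)
state=q3 head=4 tape=1000[_]010   (q3,_)→(q3,0,left)
state=q3 head=3 tape=100[0]0010   (q3,0)→(q0,_,right)
state=q0 head=4 tape=100_[0]010   (q0,0)→(q0,_,right)
state=q0 head=5 tape=100__[0]10   (q0,0)→(q0,_,right)
state=q0 head=6 tape=100___[1]0   (q0,1)→(q2,0,left)
state=q2 head=5 tape=100__[_]00   (q2,_)→(q2,1,left)
state=q2 head=4 tape=100_[_]100   (q2,_)→(q2,1,left)
state=q2 head=3 tape=100[_]1100   (q2,_)→(q2,1,left)
state=q2 head=2 tape=10[0]11100   (q2,0)→(q3,_,right)
state=q3 head=3 tape=10_[1]1100   (q3,1)→(q1,0,right)
state=q1 head=4 tape=10_0[1]100   (q1,1)→(q0,1,left)
state=q0 head=3 tape=10_[0]1100   (q0,0)→(q0,_,right)
state=q0 head=4 tape=10__[1]100   (q0,1)→(q2,0,left)
state=q2 head=3 tape=10_[_]0100   (q2,_)→(q2,1,left)
state=q2 head=2 tape=10[_]10100   (q2,_)→(q2,1,left)
state=q2 head=1 tape=1[0]110100   (q2,0)→(q3,_,right)
state=q3 head=2 tape=1_[1]10100   (q3,1)→(q1,0,right)
state=q1 head=3 tape=1_0[1]0100   (q1,1)→(q0,1,left)
state=q0 head=2 tape=1_[0]10100   (q0,0)→(q0,_,right)
state=q0 head=3 tape=1__[1]0100   (q0,1)→(q2,0,left)
state=q2 head=2 tape=1_[_]00100   (q2,_)→(q2,1,left)
state=q2 head=1 tape=1[_]100100   (q2,_)→(q2,1,left)
state=q2 head=0 tape=[1]1100100
The non-blank tape span at halt is 11100100.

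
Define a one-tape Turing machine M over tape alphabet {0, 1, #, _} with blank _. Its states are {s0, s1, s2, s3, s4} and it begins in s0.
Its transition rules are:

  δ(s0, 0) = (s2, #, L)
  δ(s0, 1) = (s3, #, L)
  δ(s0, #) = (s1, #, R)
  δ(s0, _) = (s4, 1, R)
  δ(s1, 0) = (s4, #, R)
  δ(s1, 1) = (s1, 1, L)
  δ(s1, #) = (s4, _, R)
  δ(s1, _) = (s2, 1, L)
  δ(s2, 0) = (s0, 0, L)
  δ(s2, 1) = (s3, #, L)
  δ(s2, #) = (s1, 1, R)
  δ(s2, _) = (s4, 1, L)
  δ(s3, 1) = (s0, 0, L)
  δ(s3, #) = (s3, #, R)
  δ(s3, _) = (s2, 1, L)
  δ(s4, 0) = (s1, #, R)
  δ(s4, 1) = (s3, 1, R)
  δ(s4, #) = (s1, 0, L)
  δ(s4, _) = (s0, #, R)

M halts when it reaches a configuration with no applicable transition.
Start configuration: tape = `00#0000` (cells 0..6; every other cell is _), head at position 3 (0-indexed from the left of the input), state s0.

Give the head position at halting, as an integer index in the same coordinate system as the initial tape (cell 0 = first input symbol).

state=s0 head=3 tape=00#[0]000_   (s0,0)→(s2,#,L)
state=s2 head=2 tape=00[#]#000_   (s2,#)→(s1,1,R)
state=s1 head=3 tape=001[#]000_   (s1,#)→(s4,_,R)
state=s4 head=4 tape=001_[0]00_   (s4,0)→(s1,#,R)
state=s1 head=5 tape=001_#[0]0_   (s1,0)→(s4,#,R)
state=s4 head=6 tape=001_##[0]_   (s4,0)→(s1,#,R)
state=s1 head=7 tape=001_###[_]   (s1,_)→(s2,1,L)
state=s2 head=6 tape=001_##[#]1   (s2,#)→(s1,1,R)
state=s1 head=7 tape=001_##1[1]   (s1,1)→(s1,1,L)
state=s1 head=6 tape=001_##[1]1   (s1,1)→(s1,1,L)
state=s1 head=5 tape=001_#[#]11   (s1,#)→(s4,_,R)
state=s4 head=6 tape=001_#_[1]1   (s4,1)→(s3,1,R)
state=s3 head=7 tape=001_#_1[1]   (s3,1)→(s0,0,L)
state=s0 head=6 tape=001_#_[1]0   (s0,1)→(s3,#,L)
state=s3 head=5 tape=001_#[_]#0   (s3,_)→(s2,1,L)
state=s2 head=4 tape=001_[#]1#0   (s2,#)→(s1,1,R)
state=s1 head=5 tape=001_1[1]#0   (s1,1)→(s1,1,L)
state=s1 head=4 tape=001_[1]1#0   (s1,1)→(s1,1,L)
state=s1 head=3 tape=001[_]11#0   (s1,_)→(s2,1,L)
state=s2 head=2 tape=00[1]111#0   (s2,1)→(s3,#,L)
state=s3 head=1 tape=0[0]#111#0
At halt the head is at cell 1.

1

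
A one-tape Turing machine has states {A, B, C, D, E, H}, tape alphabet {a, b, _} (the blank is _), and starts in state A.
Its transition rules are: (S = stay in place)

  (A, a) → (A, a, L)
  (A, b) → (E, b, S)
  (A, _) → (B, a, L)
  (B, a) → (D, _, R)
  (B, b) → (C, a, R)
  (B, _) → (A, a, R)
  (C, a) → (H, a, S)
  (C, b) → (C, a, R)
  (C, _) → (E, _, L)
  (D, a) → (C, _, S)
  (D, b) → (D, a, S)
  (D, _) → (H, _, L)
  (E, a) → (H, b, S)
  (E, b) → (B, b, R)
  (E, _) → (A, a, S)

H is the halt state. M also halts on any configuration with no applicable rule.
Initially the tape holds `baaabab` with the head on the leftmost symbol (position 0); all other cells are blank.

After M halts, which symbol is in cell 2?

_

A | [b]aaabab   read b → write b, move S, go to E
E | [b]aaabab   read b → write b, move R, go to B
B | b[a]aabab   read a → write _, move R, go to D
D | b_[a]abab   read a → write _, move S, go to C
C | b_[_]abab   read _ → write _, move L, go to E
E | b[_]_abab   read _ → write a, move S, go to A
A | b[a]_abab   read a → write a, move L, go to A
A | [b]a_abab   read b → write b, move S, go to E
E | [b]a_abab   read b → write b, move R, go to B
B | b[a]_abab   read a → write _, move R, go to D
D | b_[_]abab   read _ → write _, move L, go to H
H | b[_]_abab
Cell 2 holds _ when M halts.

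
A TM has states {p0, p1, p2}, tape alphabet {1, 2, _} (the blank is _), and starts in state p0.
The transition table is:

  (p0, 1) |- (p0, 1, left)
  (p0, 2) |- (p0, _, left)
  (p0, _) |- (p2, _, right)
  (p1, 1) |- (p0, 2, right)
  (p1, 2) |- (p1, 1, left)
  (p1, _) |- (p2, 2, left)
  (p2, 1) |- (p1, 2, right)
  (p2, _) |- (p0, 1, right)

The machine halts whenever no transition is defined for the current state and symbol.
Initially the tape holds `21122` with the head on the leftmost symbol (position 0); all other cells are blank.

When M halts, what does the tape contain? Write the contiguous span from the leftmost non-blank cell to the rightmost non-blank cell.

state=p0 head=0 tape=___[2]1122   (p0,2)→(p0,_,left)
state=p0 head=-1 tape=__[_]_1122   (p0,_)→(p2,_,right)
state=p2 head=0 tape=___[_]1122   (p2,_)→(p0,1,right)
state=p0 head=1 tape=___1[1]122   (p0,1)→(p0,1,left)
state=p0 head=0 tape=___[1]1122   (p0,1)→(p0,1,left)
state=p0 head=-1 tape=__[_]11122   (p0,_)→(p2,_,right)
state=p2 head=0 tape=___[1]1122   (p2,1)→(p1,2,right)
state=p1 head=1 tape=___2[1]122   (p1,1)→(p0,2,right)
state=p0 head=2 tape=___22[1]22   (p0,1)→(p0,1,left)
state=p0 head=1 tape=___2[2]122   (p0,2)→(p0,_,left)
state=p0 head=0 tape=___[2]_122   (p0,2)→(p0,_,left)
state=p0 head=-1 tape=__[_]__122   (p0,_)→(p2,_,right)
state=p2 head=0 tape=___[_]_122   (p2,_)→(p0,1,right)
state=p0 head=1 tape=___1[_]122   (p0,_)→(p2,_,right)
state=p2 head=2 tape=___1_[1]22   (p2,1)→(p1,2,right)
state=p1 head=3 tape=___1_2[2]2   (p1,2)→(p1,1,left)
state=p1 head=2 tape=___1_[2]12   (p1,2)→(p1,1,left)
state=p1 head=1 tape=___1[_]112   (p1,_)→(p2,2,left)
state=p2 head=0 tape=___[1]2112   (p2,1)→(p1,2,right)
state=p1 head=1 tape=___2[2]112   (p1,2)→(p1,1,left)
state=p1 head=0 tape=___[2]1112   (p1,2)→(p1,1,left)
state=p1 head=-1 tape=__[_]11112   (p1,_)→(p2,2,left)
state=p2 head=-2 tape=_[_]211112   (p2,_)→(p0,1,right)
state=p0 head=-1 tape=_1[2]11112   (p0,2)→(p0,_,left)
state=p0 head=-2 tape=_[1]_11112   (p0,1)→(p0,1,left)
state=p0 head=-3 tape=[_]1_11112   (p0,_)→(p2,_,right)
state=p2 head=-2 tape=_[1]_11112   (p2,1)→(p1,2,right)
state=p1 head=-1 tape=_2[_]11112   (p1,_)→(p2,2,left)
state=p2 head=-2 tape=_[2]211112
The non-blank tape span at halt is 2211112.

2211112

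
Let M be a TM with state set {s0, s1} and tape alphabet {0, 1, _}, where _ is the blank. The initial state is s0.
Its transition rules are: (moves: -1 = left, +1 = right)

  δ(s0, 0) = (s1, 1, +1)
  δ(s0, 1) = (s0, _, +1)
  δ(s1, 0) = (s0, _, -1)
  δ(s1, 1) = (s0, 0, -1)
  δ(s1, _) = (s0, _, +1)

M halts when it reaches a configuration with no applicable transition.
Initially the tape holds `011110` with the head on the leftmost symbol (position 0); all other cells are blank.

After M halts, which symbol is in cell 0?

_

s0 | [0]11110   read 0 → write 1, move +1, go to s1
s1 | 1[1]1110   read 1 → write 0, move -1, go to s0
s0 | [1]01110   read 1 → write _, move +1, go to s0
s0 | _[0]1110   read 0 → write 1, move +1, go to s1
s1 | _1[1]110   read 1 → write 0, move -1, go to s0
s0 | _[1]0110   read 1 → write _, move +1, go to s0
s0 | __[0]110   read 0 → write 1, move +1, go to s1
s1 | __1[1]10   read 1 → write 0, move -1, go to s0
s0 | __[1]010   read 1 → write _, move +1, go to s0
s0 | ___[0]10   read 0 → write 1, move +1, go to s1
s1 | ___1[1]0   read 1 → write 0, move -1, go to s0
s0 | ___[1]00   read 1 → write _, move +1, go to s0
s0 | ____[0]0   read 0 → write 1, move +1, go to s1
s1 | ____1[0]   read 0 → write _, move -1, go to s0
s0 | ____[1]_   read 1 → write _, move +1, go to s0
s0 | _____[_]
Cell 0 holds _ when M halts.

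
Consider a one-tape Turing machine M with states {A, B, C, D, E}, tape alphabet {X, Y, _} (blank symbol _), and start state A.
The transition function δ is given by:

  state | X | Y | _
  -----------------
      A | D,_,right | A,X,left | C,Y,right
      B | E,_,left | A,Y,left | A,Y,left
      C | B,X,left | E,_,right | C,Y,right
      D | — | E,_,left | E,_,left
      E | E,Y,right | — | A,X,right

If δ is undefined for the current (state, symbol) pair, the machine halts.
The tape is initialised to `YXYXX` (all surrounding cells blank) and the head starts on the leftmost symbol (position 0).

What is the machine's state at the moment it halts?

E

A | __[Y]XYXX   read Y → write X, move left, go to A
A | _[_]XXYXX   read _ → write Y, move right, go to C
C | _Y[X]XYXX   read X → write X, move left, go to B
B | _[Y]XXYXX   read Y → write Y, move left, go to A
A | [_]YXXYXX   read _ → write Y, move right, go to C
C | Y[Y]XXYXX   read Y → write _, move right, go to E
E | Y_[X]XYXX   read X → write Y, move right, go to E
E | Y_Y[X]YXX   read X → write Y, move right, go to E
E | Y_YY[Y]XX
No transition is defined for (E, Y); M halts in state E.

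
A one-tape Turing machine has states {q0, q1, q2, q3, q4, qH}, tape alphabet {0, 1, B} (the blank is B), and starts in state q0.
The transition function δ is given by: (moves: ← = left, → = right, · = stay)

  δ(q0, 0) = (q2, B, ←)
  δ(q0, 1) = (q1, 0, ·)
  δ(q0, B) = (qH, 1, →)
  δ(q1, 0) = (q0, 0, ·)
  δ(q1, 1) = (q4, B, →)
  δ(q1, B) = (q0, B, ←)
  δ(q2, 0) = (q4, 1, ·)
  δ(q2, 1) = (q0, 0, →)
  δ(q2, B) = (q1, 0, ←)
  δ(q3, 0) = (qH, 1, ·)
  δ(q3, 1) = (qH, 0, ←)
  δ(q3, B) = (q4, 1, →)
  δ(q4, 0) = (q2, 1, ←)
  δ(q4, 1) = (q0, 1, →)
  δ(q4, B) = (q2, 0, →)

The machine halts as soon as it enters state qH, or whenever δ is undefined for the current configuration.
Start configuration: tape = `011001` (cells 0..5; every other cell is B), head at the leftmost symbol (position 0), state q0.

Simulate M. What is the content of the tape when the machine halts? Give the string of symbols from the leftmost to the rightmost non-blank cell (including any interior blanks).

1B0B11001

state=q0 head=0 tape=BBB[0]11001   (q0,0)→(q2,B,←)
state=q2 head=-1 tape=BB[B]B11001   (q2,B)→(q1,0,←)
state=q1 head=-2 tape=B[B]0B11001   (q1,B)→(q0,B,←)
state=q0 head=-3 tape=[B]B0B11001   (q0,B)→(qH,1,→)
state=qH head=-2 tape=1[B]0B11001
The non-blank tape span at halt is 1B0B11001.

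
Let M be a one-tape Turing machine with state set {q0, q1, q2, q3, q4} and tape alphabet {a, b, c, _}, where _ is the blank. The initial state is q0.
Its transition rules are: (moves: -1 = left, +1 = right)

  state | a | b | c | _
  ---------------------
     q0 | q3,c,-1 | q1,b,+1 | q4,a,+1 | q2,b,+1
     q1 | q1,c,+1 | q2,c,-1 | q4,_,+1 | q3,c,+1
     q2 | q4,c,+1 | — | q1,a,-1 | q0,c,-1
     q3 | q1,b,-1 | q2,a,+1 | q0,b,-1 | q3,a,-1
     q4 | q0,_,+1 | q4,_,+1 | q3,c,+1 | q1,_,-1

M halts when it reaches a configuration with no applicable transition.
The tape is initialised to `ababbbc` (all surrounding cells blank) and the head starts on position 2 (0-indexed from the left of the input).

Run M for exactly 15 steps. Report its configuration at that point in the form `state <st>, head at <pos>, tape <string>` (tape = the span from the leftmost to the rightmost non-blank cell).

state=q0 head=2 tape=ab[a]bbbc_   (q0,a)→(q3,c,-1)
state=q3 head=1 tape=a[b]cbbbc_   (q3,b)→(q2,a,+1)
state=q2 head=2 tape=aa[c]bbbc_   (q2,c)→(q1,a,-1)
state=q1 head=1 tape=a[a]abbbc_   (q1,a)→(q1,c,+1)
state=q1 head=2 tape=ac[a]bbbc_   (q1,a)→(q1,c,+1)
state=q1 head=3 tape=acc[b]bbc_   (q1,b)→(q2,c,-1)
state=q2 head=2 tape=ac[c]cbbc_   (q2,c)→(q1,a,-1)
state=q1 head=1 tape=a[c]acbbc_   (q1,c)→(q4,_,+1)
state=q4 head=2 tape=a_[a]cbbc_   (q4,a)→(q0,_,+1)
state=q0 head=3 tape=a__[c]bbc_   (q0,c)→(q4,a,+1)
state=q4 head=4 tape=a__a[b]bc_   (q4,b)→(q4,_,+1)
state=q4 head=5 tape=a__a_[b]c_   (q4,b)→(q4,_,+1)
state=q4 head=6 tape=a__a__[c]_   (q4,c)→(q3,c,+1)
state=q3 head=7 tape=a__a__c[_]   (q3,_)→(q3,a,-1)
state=q3 head=6 tape=a__a__[c]a   (q3,c)→(q0,b,-1)
state=q0 head=5 tape=a__a_[_]ba
After 15 steps: state q0, head at 5, tape a__a__ba.

state q0, head at 5, tape a__a__ba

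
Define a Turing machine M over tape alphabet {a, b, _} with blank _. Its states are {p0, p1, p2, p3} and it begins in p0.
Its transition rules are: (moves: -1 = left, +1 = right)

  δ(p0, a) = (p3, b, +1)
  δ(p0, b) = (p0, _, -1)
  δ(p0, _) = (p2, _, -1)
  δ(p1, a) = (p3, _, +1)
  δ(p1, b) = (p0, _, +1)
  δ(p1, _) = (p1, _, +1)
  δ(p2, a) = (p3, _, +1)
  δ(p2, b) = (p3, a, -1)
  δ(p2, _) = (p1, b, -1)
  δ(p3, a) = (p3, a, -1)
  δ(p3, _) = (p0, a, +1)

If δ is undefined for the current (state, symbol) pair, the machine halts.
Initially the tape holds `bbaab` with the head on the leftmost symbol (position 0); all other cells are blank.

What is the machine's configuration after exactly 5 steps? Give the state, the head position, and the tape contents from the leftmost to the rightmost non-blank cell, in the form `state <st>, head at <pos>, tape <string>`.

p0 | ___[b]baab   read b → write _, move -1, go to p0
p0 | __[_]_baab   read _ → write _, move -1, go to p2
p2 | _[_]__baab   read _ → write b, move -1, go to p1
p1 | [_]b__baab   read _ → write _, move +1, go to p1
p1 | _[b]__baab   read b → write _, move +1, go to p0
p0 | __[_]_baab
After 5 steps: state p0, head at -1, tape baab.

state p0, head at -1, tape baab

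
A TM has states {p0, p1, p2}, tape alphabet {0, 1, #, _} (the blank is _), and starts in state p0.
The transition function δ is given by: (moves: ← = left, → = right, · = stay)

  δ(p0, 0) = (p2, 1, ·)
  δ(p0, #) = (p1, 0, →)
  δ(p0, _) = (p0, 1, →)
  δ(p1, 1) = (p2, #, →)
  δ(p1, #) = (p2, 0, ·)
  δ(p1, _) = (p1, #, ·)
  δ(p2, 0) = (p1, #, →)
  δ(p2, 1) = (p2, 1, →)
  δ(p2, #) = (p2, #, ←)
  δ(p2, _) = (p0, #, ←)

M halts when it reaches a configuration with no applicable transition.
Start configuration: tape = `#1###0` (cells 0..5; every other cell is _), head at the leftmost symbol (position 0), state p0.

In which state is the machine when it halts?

p1

state=p0 head=0 tape=[#]1###0   (p0,#)→(p1,0,→)
state=p1 head=1 tape=0[1]###0   (p1,1)→(p2,#,→)
state=p2 head=2 tape=0#[#]##0   (p2,#)→(p2,#,←)
state=p2 head=1 tape=0[#]###0   (p2,#)→(p2,#,←)
state=p2 head=0 tape=[0]####0   (p2,0)→(p1,#,→)
state=p1 head=1 tape=#[#]###0   (p1,#)→(p2,0,·)
state=p2 head=1 tape=#[0]###0   (p2,0)→(p1,#,→)
state=p1 head=2 tape=##[#]##0   (p1,#)→(p2,0,·)
state=p2 head=2 tape=##[0]##0   (p2,0)→(p1,#,→)
state=p1 head=3 tape=###[#]#0   (p1,#)→(p2,0,·)
state=p2 head=3 tape=###[0]#0   (p2,0)→(p1,#,→)
state=p1 head=4 tape=####[#]0   (p1,#)→(p2,0,·)
state=p2 head=4 tape=####[0]0   (p2,0)→(p1,#,→)
state=p1 head=5 tape=#####[0]
No transition is defined for (p1, 0); M halts in state p1.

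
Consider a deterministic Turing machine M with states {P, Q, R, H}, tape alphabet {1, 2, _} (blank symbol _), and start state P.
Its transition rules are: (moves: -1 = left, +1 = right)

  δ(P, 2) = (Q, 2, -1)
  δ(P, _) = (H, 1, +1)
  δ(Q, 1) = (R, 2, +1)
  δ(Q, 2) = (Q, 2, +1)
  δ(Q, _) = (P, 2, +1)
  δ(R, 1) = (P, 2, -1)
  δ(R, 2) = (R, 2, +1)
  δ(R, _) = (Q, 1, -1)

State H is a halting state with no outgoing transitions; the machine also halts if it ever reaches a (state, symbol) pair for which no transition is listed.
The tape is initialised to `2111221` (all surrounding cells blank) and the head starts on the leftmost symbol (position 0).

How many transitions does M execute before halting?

state=P head=0 tape=_[2]111221___   (P,2)→(Q,2,-1)
state=Q head=-1 tape=[_]2111221___   (Q,_)→(P,2,+1)
state=P head=0 tape=2[2]111221___   (P,2)→(Q,2,-1)
state=Q head=-1 tape=[2]2111221___   (Q,2)→(Q,2,+1)
state=Q head=0 tape=2[2]111221___   (Q,2)→(Q,2,+1)
state=Q head=1 tape=22[1]11221___   (Q,1)→(R,2,+1)
state=R head=2 tape=222[1]1221___   (R,1)→(P,2,-1)
state=P head=1 tape=22[2]21221___   (P,2)→(Q,2,-1)
state=Q head=0 tape=2[2]221221___   (Q,2)→(Q,2,+1)
state=Q head=1 tape=22[2]21221___   (Q,2)→(Q,2,+1)
state=Q head=2 tape=222[2]1221___   (Q,2)→(Q,2,+1)
state=Q head=3 tape=2222[1]221___   (Q,1)→(R,2,+1)
state=R head=4 tape=22222[2]21___   (R,2)→(R,2,+1)
state=R head=5 tape=222222[2]1___   (R,2)→(R,2,+1)
state=R head=6 tape=2222222[1]___   (R,1)→(P,2,-1)
state=P head=5 tape=222222[2]2___   (P,2)→(Q,2,-1)
state=Q head=4 tape=22222[2]22___   (Q,2)→(Q,2,+1)
state=Q head=5 tape=222222[2]2___   (Q,2)→(Q,2,+1)
state=Q head=6 tape=2222222[2]___   (Q,2)→(Q,2,+1)
state=Q head=7 tape=22222222[_]__   (Q,_)→(P,2,+1)
state=P head=8 tape=222222222[_]_   (P,_)→(H,1,+1)
state=H head=9 tape=2222222221[_]
M halts after 21 transitions.

21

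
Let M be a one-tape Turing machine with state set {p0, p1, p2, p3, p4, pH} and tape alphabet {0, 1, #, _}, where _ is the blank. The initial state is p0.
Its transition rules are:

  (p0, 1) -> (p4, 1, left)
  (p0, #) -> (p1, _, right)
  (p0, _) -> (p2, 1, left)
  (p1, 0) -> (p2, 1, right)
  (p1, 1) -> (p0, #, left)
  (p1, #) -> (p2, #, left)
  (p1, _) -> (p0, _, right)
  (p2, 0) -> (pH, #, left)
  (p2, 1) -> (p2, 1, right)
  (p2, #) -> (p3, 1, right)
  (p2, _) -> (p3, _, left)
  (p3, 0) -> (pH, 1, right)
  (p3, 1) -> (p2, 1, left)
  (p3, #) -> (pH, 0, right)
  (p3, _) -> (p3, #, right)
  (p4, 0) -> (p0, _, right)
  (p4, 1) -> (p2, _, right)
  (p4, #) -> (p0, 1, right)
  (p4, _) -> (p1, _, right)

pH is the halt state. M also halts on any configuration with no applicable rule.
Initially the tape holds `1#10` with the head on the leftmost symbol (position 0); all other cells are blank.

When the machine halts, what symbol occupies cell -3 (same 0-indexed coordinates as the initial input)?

#

state=p0 head=0 tape=___[1]#10   (p0,1)→(p4,1,left)
state=p4 head=-1 tape=__[_]1#10   (p4,_)→(p1,_,right)
state=p1 head=0 tape=___[1]#10   (p1,1)→(p0,#,left)
state=p0 head=-1 tape=__[_]##10   (p0,_)→(p2,1,left)
state=p2 head=-2 tape=_[_]1##10   (p2,_)→(p3,_,left)
state=p3 head=-3 tape=[_]_1##10   (p3,_)→(p3,#,right)
state=p3 head=-2 tape=#[_]1##10   (p3,_)→(p3,#,right)
state=p3 head=-1 tape=##[1]##10   (p3,1)→(p2,1,left)
state=p2 head=-2 tape=#[#]1##10   (p2,#)→(p3,1,right)
state=p3 head=-1 tape=#1[1]##10   (p3,1)→(p2,1,left)
state=p2 head=-2 tape=#[1]1##10   (p2,1)→(p2,1,right)
state=p2 head=-1 tape=#1[1]##10   (p2,1)→(p2,1,right)
state=p2 head=0 tape=#11[#]#10   (p2,#)→(p3,1,right)
state=p3 head=1 tape=#111[#]10   (p3,#)→(pH,0,right)
state=pH head=2 tape=#1110[1]0
Cell -3 holds # when M halts.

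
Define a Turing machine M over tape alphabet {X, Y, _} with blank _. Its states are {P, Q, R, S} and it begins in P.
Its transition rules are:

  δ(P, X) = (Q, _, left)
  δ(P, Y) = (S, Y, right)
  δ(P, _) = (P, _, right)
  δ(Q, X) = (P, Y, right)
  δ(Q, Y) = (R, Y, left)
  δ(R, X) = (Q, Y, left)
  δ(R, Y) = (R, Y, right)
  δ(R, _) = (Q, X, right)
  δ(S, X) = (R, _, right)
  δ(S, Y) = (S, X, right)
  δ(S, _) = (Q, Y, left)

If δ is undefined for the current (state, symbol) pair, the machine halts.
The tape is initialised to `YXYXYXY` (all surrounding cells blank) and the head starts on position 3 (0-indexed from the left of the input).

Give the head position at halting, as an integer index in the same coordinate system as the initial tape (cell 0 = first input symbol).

P | __YXY[X]YXY   read X → write _, move left, go to Q
Q | __YX[Y]_YXY   read Y → write Y, move left, go to R
R | __Y[X]Y_YXY   read X → write Y, move left, go to Q
Q | __[Y]YY_YXY   read Y → write Y, move left, go to R
R | _[_]YYY_YXY   read _ → write X, move right, go to Q
Q | _X[Y]YY_YXY   read Y → write Y, move left, go to R
R | _[X]YYY_YXY   read X → write Y, move left, go to Q
Q | [_]YYYY_YXY
At halt the head is at cell -2.

-2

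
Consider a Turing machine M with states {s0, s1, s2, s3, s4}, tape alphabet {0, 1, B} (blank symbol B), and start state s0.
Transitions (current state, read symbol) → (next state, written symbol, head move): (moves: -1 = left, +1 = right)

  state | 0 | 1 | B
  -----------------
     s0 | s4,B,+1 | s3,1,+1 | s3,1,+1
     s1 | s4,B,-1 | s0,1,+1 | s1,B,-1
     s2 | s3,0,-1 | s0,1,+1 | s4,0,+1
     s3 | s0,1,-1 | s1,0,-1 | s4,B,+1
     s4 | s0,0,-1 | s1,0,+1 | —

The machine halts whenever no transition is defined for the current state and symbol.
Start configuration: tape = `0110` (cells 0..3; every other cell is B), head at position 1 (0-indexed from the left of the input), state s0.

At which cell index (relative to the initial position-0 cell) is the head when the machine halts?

s0 | 0[1]10B   read 1 → write 1, move +1, go to s3
s3 | 01[1]0B   read 1 → write 0, move -1, go to s1
s1 | 0[1]00B   read 1 → write 1, move +1, go to s0
s0 | 01[0]0B   read 0 → write B, move +1, go to s4
s4 | 01B[0]B   read 0 → write 0, move -1, go to s0
s0 | 01[B]0B   read B → write 1, move +1, go to s3
s3 | 011[0]B   read 0 → write 1, move -1, go to s0
s0 | 01[1]1B   read 1 → write 1, move +1, go to s3
s3 | 011[1]B   read 1 → write 0, move -1, go to s1
s1 | 01[1]0B   read 1 → write 1, move +1, go to s0
s0 | 011[0]B   read 0 → write B, move +1, go to s4
s4 | 011B[B]
At halt the head is at cell 4.

4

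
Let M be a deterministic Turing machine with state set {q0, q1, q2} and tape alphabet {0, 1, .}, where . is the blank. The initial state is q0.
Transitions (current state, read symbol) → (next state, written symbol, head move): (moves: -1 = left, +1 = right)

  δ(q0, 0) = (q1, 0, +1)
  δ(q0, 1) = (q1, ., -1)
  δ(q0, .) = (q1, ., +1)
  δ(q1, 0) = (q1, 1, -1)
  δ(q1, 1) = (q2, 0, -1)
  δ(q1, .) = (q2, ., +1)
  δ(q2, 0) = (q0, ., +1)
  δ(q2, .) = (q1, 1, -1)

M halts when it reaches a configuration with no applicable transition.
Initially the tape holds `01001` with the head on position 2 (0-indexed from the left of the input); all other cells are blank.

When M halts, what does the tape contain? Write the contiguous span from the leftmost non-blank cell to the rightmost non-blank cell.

q0 | 01[0]01..   read 0 → write 0, move +1, go to q1
q1 | 010[0]1..   read 0 → write 1, move -1, go to q1
q1 | 01[0]11..   read 0 → write 1, move -1, go to q1
q1 | 0[1]111..   read 1 → write 0, move -1, go to q2
q2 | [0]0111..   read 0 → write ., move +1, go to q0
q0 | .[0]111..   read 0 → write 0, move +1, go to q1
q1 | .0[1]11..   read 1 → write 0, move -1, go to q2
q2 | .[0]011..   read 0 → write ., move +1, go to q0
q0 | ..[0]11..   read 0 → write 0, move +1, go to q1
q1 | ..0[1]1..   read 1 → write 0, move -1, go to q2
q2 | ..[0]01..   read 0 → write ., move +1, go to q0
q0 | ...[0]1..   read 0 → write 0, move +1, go to q1
q1 | ...0[1]..   read 1 → write 0, move -1, go to q2
q2 | ...[0]0..   read 0 → write ., move +1, go to q0
q0 | ....[0]..   read 0 → write 0, move +1, go to q1
q1 | ....0[.].   read . → write ., move +1, go to q2
q2 | ....0.[.]   read . → write 1, move -1, go to q1
q1 | ....0[.]1   read . → write ., move +1, go to q2
q2 | ....0.[1]
The non-blank tape span at halt is 0.1.

0.1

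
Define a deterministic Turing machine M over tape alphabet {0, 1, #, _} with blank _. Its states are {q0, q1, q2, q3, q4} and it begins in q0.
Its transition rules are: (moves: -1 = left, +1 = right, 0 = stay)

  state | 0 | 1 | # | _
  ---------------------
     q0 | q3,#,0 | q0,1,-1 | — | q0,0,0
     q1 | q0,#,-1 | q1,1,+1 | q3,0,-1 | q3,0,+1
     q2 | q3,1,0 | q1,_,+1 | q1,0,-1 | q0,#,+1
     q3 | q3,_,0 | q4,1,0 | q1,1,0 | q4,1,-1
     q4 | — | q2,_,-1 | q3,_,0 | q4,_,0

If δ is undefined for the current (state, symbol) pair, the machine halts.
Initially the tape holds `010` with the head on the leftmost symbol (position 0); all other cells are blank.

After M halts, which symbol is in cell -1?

state=q0 head=0 tape=_[0]10   (q0,0)→(q3,#,0)
state=q3 head=0 tape=_[#]10   (q3,#)→(q1,1,0)
state=q1 head=0 tape=_[1]10   (q1,1)→(q1,1,+1)
state=q1 head=1 tape=_1[1]0   (q1,1)→(q1,1,+1)
state=q1 head=2 tape=_11[0]   (q1,0)→(q0,#,-1)
state=q0 head=1 tape=_1[1]#   (q0,1)→(q0,1,-1)
state=q0 head=0 tape=_[1]1#   (q0,1)→(q0,1,-1)
state=q0 head=-1 tape=[_]11#   (q0,_)→(q0,0,0)
state=q0 head=-1 tape=[0]11#   (q0,0)→(q3,#,0)
state=q3 head=-1 tape=[#]11#   (q3,#)→(q1,1,0)
state=q1 head=-1 tape=[1]11#   (q1,1)→(q1,1,+1)
state=q1 head=0 tape=1[1]1#   (q1,1)→(q1,1,+1)
state=q1 head=1 tape=11[1]#   (q1,1)→(q1,1,+1)
state=q1 head=2 tape=111[#]   (q1,#)→(q3,0,-1)
state=q3 head=1 tape=11[1]0   (q3,1)→(q4,1,0)
state=q4 head=1 tape=11[1]0   (q4,1)→(q2,_,-1)
state=q2 head=0 tape=1[1]_0   (q2,1)→(q1,_,+1)
state=q1 head=1 tape=1_[_]0   (q1,_)→(q3,0,+1)
state=q3 head=2 tape=1_0[0]   (q3,0)→(q3,_,0)
state=q3 head=2 tape=1_0[_]   (q3,_)→(q4,1,-1)
state=q4 head=1 tape=1_[0]1
Cell -1 holds 1 when M halts.

1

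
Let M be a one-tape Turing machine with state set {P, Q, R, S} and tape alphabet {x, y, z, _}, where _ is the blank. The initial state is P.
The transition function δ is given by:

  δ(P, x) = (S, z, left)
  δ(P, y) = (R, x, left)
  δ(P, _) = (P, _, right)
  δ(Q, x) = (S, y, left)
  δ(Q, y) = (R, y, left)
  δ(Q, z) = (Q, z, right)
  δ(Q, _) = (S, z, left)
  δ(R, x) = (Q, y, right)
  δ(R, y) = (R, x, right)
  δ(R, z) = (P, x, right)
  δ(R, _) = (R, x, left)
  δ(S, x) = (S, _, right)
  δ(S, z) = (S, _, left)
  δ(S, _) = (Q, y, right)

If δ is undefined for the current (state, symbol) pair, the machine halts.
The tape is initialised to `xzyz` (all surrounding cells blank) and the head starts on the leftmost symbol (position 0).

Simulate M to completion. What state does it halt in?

state=P head=0 tape=_[x]zyz   (P,x)→(S,z,left)
state=S head=-1 tape=[_]zzyz   (S,_)→(Q,y,right)
state=Q head=0 tape=y[z]zyz   (Q,z)→(Q,z,right)
state=Q head=1 tape=yz[z]yz   (Q,z)→(Q,z,right)
state=Q head=2 tape=yzz[y]z   (Q,y)→(R,y,left)
state=R head=1 tape=yz[z]yz   (R,z)→(P,x,right)
state=P head=2 tape=yzx[y]z   (P,y)→(R,x,left)
state=R head=1 tape=yz[x]xz   (R,x)→(Q,y,right)
state=Q head=2 tape=yzy[x]z   (Q,x)→(S,y,left)
state=S head=1 tape=yz[y]yz
No transition is defined for (S, y); M halts in state S.

S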